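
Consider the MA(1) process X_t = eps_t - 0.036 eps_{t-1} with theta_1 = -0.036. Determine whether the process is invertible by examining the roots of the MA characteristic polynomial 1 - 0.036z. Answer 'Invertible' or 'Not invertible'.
\text{Invertible}

The MA(q) characteristic polynomial is P(z) = 1 - 0.036z.
Invertibility requires all roots to lie outside the unit circle, i.e. |z| > 1 for every root.
This is linear in z: 1 + (-0.036) z = 0  =>  z = -1/(-0.036) = 27.777778,  |z| = 27.777778.
Moduli of all roots: 27.7778.
All moduli strictly greater than 1? Yes.
Verdict: Invertible.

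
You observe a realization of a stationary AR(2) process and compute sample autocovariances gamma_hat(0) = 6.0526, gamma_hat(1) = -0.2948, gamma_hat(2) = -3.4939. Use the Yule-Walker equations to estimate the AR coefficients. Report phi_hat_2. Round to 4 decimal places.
\hat\phi_{2} = -0.5810

The Yule-Walker equations for an AR(p) process read, in matrix form,
  Gamma_p phi = r_p,   with   (Gamma_p)_{ij} = gamma(|i - j|),
                       (r_p)_i = gamma(i),   i,j = 1..p.
Substitute the sample gammas (Toeplitz matrix and right-hand side of size 2):
  Gamma_p = [[6.0526, -0.2948], [-0.2948, 6.0526]]
  r_p     = [-0.2948, -3.4939]
Written out:
  6.0526 phi_1 - 0.2948 phi_2 = -0.2948
  -0.2948 phi_1 + 6.0526 phi_2 = -3.4939
Solve by Cramer's rule:
  det = gamma(0)^2 - gamma(1)^2 = (6.0526)^2 - (-0.2948)^2 = 36.63396676 - 0.08690704 = 36.54705972
  phi_hat_1 = [gamma(1) gamma(0) - gamma(1) gamma(2)] / det = [(-0.2948)(6.0526) - (-0.2948)(-3.4939)] / 36.54705972 = -2.8143082 / 36.54705972 = -0.077
  phi_hat_2 = [gamma(0) gamma(2) - gamma(1)^2] / det = [(6.0526)(-3.4939) - (-0.2948)^2] / 36.54705972 = -21.23408618 / 36.54705972 = -0.581
So phi_hat = [-0.0770, -0.5810].
Therefore phi_hat_2 = -0.5810.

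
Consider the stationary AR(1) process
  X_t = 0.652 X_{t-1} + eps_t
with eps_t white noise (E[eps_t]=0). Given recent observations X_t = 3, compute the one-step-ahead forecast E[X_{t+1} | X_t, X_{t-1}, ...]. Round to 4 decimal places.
E[X_{t+1} \mid \mathcal F_t] = 1.9560

For an AR(p) model X_t = c + sum_i phi_i X_{t-i} + eps_t, the
one-step-ahead conditional mean is
  E[X_{t+1} | X_t, ...] = c + sum_i phi_i X_{t+1-i}.
Substitute known values:
  E[X_{t+1} | ...] = (0.652) * (3)
                   = 1.9560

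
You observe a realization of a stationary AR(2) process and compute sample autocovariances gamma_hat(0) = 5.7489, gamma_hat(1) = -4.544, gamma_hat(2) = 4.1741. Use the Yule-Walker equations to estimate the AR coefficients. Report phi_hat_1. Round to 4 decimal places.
\hat\phi_{1} = -0.5770

The Yule-Walker equations for an AR(p) process read, in matrix form,
  Gamma_p phi = r_p,   with   (Gamma_p)_{ij} = gamma(|i - j|),
                       (r_p)_i = gamma(i),   i,j = 1..p.
Substitute the sample gammas (Toeplitz matrix and right-hand side of size 2):
  Gamma_p = [[5.7489, -4.544], [-4.544, 5.7489]]
  r_p     = [-4.544, 4.1741]
Written out:
  5.7489 phi_1 - 4.544 phi_2 = -4.544
  -4.544 phi_1 + 5.7489 phi_2 = 4.1741
Solve by Cramer's rule:
  det = gamma(0)^2 - gamma(1)^2 = (5.7489)^2 - (-4.544)^2 = 33.04985121 - 20.647936 = 12.40191521
  phi_hat_1 = [gamma(1) gamma(0) - gamma(1) gamma(2)] / det = [(-4.544)(5.7489) - (-4.544)(4.1741)] / 12.40191521 = -7.1558912 / 12.40191521 = -0.577
  phi_hat_2 = [gamma(0) gamma(2) - gamma(1)^2] / det = [(5.7489)(4.1741) - (-4.544)^2] / 12.40191521 = 3.34854749 / 12.40191521 = 0.27
So phi_hat = [-0.5770, 0.2700].
Therefore phi_hat_1 = -0.5770.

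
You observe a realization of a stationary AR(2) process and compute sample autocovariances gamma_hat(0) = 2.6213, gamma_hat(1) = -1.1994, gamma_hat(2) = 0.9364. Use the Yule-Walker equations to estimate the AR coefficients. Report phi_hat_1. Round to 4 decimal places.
\hat\phi_{1} = -0.3720

The Yule-Walker equations for an AR(p) process read, in matrix form,
  Gamma_p phi = r_p,   with   (Gamma_p)_{ij} = gamma(|i - j|),
                       (r_p)_i = gamma(i),   i,j = 1..p.
Substitute the sample gammas (Toeplitz matrix and right-hand side of size 2):
  Gamma_p = [[2.6213, -1.1994], [-1.1994, 2.6213]]
  r_p     = [-1.1994, 0.9364]
Written out:
  2.6213 phi_1 - 1.1994 phi_2 = -1.1994
  -1.1994 phi_1 + 2.6213 phi_2 = 0.9364
Solve by Cramer's rule:
  det = gamma(0)^2 - gamma(1)^2 = (2.6213)^2 - (-1.1994)^2 = 6.87121369 - 1.43856036 = 5.43265333
  phi_hat_1 = [gamma(1) gamma(0) - gamma(1) gamma(2)] / det = [(-1.1994)(2.6213) - (-1.1994)(0.9364)] / 5.43265333 = -2.02086906 / 5.43265333 = -0.372
  phi_hat_2 = [gamma(0) gamma(2) - gamma(1)^2] / det = [(2.6213)(0.9364) - (-1.1994)^2] / 5.43265333 = 1.01602496 / 5.43265333 = 0.187
So phi_hat = [-0.3720, 0.1870].
Therefore phi_hat_1 = -0.3720.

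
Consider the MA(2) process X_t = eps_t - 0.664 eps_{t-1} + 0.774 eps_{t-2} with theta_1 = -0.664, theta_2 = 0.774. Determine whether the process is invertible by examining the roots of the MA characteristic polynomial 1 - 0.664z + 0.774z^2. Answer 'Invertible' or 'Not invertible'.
\text{Invertible}

The MA(q) characteristic polynomial is P(z) = 1 - 0.664z + 0.774z^2.
Invertibility requires all roots to lie outside the unit circle, i.e. |z| > 1 for every root.
Set 1 + (-0.664) z + (0.774) z^2 = 0, i.e. a z^2 + b z + c = 0 with a = 0.774, b = -0.664, c = 1.
Discriminant D = b^2 - 4ac = (-0.664)^2 - 4*(0.774)*1 = 0.440896 - (3.096) = -2.655104.
D < 0, so the roots are the complex-conjugate pair z = (-b +/- i sqrt(-D)) / (2a) = 0.4289 +/- 1.0526i.
For a conjugate pair |z|^2 = z * conj(z) = (product of roots) = c/a = 1/(0.774) = 1.29199, so |z| = sqrt(1.29199) = 1.1367 for both roots.
Moduli of all roots: 1.1367, 1.1367.
All moduli strictly greater than 1? Yes.
Verdict: Invertible.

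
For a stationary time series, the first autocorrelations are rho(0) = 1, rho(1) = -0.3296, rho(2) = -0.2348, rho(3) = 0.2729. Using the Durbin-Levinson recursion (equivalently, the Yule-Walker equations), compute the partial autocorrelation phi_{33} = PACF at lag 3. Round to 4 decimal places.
\phi_{33} = 0.0510

The PACF at lag k is phi_{kk}, the last component of the solution
to the Yule-Walker system G_k phi = r_k where
  (G_k)_{ij} = rho(|i - j|), (r_k)_i = rho(i), i,j = 1..k.
Equivalently, Durbin-Levinson gives phi_{kk} iteratively:
  phi_{11} = rho(1)
  phi_{kk} = [rho(k) - sum_{j=1..k-1} phi_{k-1,j} rho(k-j)]
            / [1 - sum_{j=1..k-1} phi_{k-1,j} rho(j)],
  phi_{k,j} = phi_{k-1,j} - phi_{kk} phi_{k-1,k-j},  j = 1..k-1.
Step k = 1:
  phi_11 = rho(1) = -0.3296.
Step k = 2:
  phi_22 = [rho(2) - phi_11 rho(1)] / [1 - phi_11 rho(1)] = [-0.2348 - (-0.3296)(-0.3296)] / [1 - (-0.3296)(-0.3296)]
         = -0.34343616 / 0.89136384 = -0.385293.
  Update: phi_21 = phi_11 - phi_22 phi_11 = -0.3296 - (-0.385293)(-0.3296) = -0.456593.
Step k = 3:
  phi_33 = [rho(3) - phi_21 rho(2) - phi_22 rho(1)] / [1 - phi_21 rho(1) - phi_22 rho(2)]
    numerator   = 0.2729 - (-0.456593)(-0.2348) - (-0.385293)(-0.3296) = 0.03869953
    denominator = 1 - (-0.456593)(-0.3296) - (-0.385293)(-0.2348) = 0.75904033
  phi_33 = 0.03869953 / 0.75904033 = 0.051.
Therefore phi_{33} = 0.0510.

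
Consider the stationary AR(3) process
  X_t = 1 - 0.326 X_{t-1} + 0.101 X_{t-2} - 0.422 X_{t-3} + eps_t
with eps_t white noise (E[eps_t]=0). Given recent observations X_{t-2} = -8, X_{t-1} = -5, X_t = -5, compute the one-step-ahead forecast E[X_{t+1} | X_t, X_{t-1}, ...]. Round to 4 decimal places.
E[X_{t+1} \mid \mathcal F_t] = 5.5010

For an AR(p) model X_t = c + sum_i phi_i X_{t-i} + eps_t, the
one-step-ahead conditional mean is
  E[X_{t+1} | X_t, ...] = c + sum_i phi_i X_{t+1-i}.
Substitute known values:
  E[X_{t+1} | ...] = 1 + (-0.326) * (-5) + (0.101) * (-5) + (-0.422) * (-8)
                   = 5.5010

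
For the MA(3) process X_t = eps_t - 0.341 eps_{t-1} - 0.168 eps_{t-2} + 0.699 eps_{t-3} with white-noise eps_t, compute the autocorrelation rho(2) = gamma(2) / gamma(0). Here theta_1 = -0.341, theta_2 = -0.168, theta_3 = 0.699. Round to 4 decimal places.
\rho(2) = -0.2488

For an MA(q) process with theta_0 = 1, the autocovariance is
  gamma(k) = sigma^2 * sum_{i=0..q-k} theta_i * theta_{i+k},
and rho(k) = gamma(k) / gamma(0). Sigma^2 cancels.
  numerator   = (1)*(-0.168) + (-0.341)*(0.699) = -0.406359.
  denominator = (1)^2 + (-0.341)^2 + (-0.168)^2 + (0.699)^2 = 1.633106.
  rho(2) = -0.406359 / 1.633106 = -0.2488.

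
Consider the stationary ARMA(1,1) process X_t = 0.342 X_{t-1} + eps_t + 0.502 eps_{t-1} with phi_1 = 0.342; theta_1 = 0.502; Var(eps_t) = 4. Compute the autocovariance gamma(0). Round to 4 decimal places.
\gamma(0) = 7.2268

Multiply the model equation by X_{t-k} and take expectations. With theta_0 = psi_0 = 1 and psi_j the MA(infinity) weights, this gives
  gamma(k) - sum_i phi_i gamma(k-i) = c_k,
  c_k = sigma^2 * sum_{j=k..q} theta_j psi_{j-k}   (c_k = 0 for k > q),
using gamma(-m) = gamma(m).
psi-weights needed (psi_j = theta_j + sum_i phi_i psi_{j-i}):
  psi_1 = theta_1 + phi_1 = 0.502 + (0.342) = 0.844
Right-hand sides:
  c_0 = sigma^2 (1 + theta_1 psi_1) = 4 * (1 + (0.502)(0.844)) = 4 * 1.423688 = 5.694752
  c_1 = sigma^2 theta_1 = 4 * (0.502) = 2.008
  c_2 = 0
Equations for k = 0 and k = 1 (AR order 1):
  gamma(0) = phi_1 gamma(1) + c_0
  gamma(1) = phi_1 gamma(0) + c_1
Substituting the second into the first: gamma(0) (1 - phi_1^2) = c_0 + phi_1 c_1, so
  gamma(0) = (c_0 + phi_1 c_1) / (1 - phi_1^2) = (5.694752 + (0.342)(2.008)) / (1 - (0.342)^2) = 6.381488 / 0.883036 = 7.226759.
Therefore gamma(0) = 7.2268 (to 4 decimal places).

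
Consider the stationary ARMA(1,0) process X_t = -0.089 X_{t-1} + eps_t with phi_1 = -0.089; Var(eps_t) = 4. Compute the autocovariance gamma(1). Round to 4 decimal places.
\gamma(1) = -0.3588

Multiply the model equation by X_{t-k} and take expectations. With theta_0 = psi_0 = 1 and psi_j the MA(infinity) weights, this gives
  gamma(k) - sum_i phi_i gamma(k-i) = c_k,
  c_k = sigma^2 * sum_{j=k..q} theta_j psi_{j-k}   (c_k = 0 for k > q),
using gamma(-m) = gamma(m).
Pure AR (q = 0): c_0 = sigma^2 = 4, c_k = 0 for k >= 1.
Equations for k = 0 and k = 1 (AR order 1):
  gamma(0) = phi_1 gamma(1) + c_0
  gamma(1) = phi_1 gamma(0) + c_1
Substituting the second into the first: gamma(0) (1 - phi_1^2) = c_0 + phi_1 c_1, so
  gamma(0) = c_0 / (1 - phi_1^2) = 4 / (1 - (-0.089)^2) = 4 / 0.992079 = 4.031937.
  gamma(1) = phi_1 gamma(0) = (-0.089)(4.031937) = -0.358842.
Therefore gamma(1) = -0.3588 (to 4 decimal places).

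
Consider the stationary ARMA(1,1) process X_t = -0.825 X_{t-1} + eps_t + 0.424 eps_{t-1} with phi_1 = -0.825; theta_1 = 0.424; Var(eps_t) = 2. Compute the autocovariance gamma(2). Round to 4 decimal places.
\gamma(2) = 1.3470

Multiply the model equation by X_{t-k} and take expectations. With theta_0 = psi_0 = 1 and psi_j the MA(infinity) weights, this gives
  gamma(k) - sum_i phi_i gamma(k-i) = c_k,
  c_k = sigma^2 * sum_{j=k..q} theta_j psi_{j-k}   (c_k = 0 for k > q),
using gamma(-m) = gamma(m).
psi-weights needed (psi_j = theta_j + sum_i phi_i psi_{j-i}):
  psi_1 = theta_1 + phi_1 = 0.424 + (-0.825) = -0.401
Right-hand sides:
  c_0 = sigma^2 (1 + theta_1 psi_1) = 2 * (1 + (0.424)(-0.401)) = 2 * 0.829976 = 1.659952
  c_1 = sigma^2 theta_1 = 2 * (0.424) = 0.848
  c_2 = 0
Equations for k = 0 and k = 1 (AR order 1):
  gamma(0) = phi_1 gamma(1) + c_0
  gamma(1) = phi_1 gamma(0) + c_1
Substituting the second into the first: gamma(0) (1 - phi_1^2) = c_0 + phi_1 c_1, so
  gamma(0) = (c_0 + phi_1 c_1) / (1 - phi_1^2) = (1.659952 + (-0.825)(0.848)) / (1 - (-0.825)^2) = 0.960352 / 0.319375 = 3.006973.
  gamma(1) = phi_1 gamma(0) + c_1 = (-0.825)(3.006973) + (0.848) = -1.632753.
For k = 2 (> q): gamma(2) = phi_1 gamma(1) = (-0.825)(-1.632753) = 1.347021.
Therefore gamma(2) = 1.3470 (to 4 decimal places).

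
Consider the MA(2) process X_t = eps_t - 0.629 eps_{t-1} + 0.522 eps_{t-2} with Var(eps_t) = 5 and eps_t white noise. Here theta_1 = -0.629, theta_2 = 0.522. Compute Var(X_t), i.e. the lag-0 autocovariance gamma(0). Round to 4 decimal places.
\gamma(0) = 8.3406

For an MA(q) process X_t = eps_t + sum_i theta_i eps_{t-i} with
Var(eps_t) = sigma^2, the variance is
  gamma(0) = sigma^2 * (1 + sum_i theta_i^2).
  sum_i theta_i^2 = (-0.629)^2 + (0.522)^2 = 0.395641 + 0.272484 = 0.668125.
  gamma(0) = 5 * (1 + 0.668125) = 5 * 1.668125 = 8.340625, which rounds to 8.3406.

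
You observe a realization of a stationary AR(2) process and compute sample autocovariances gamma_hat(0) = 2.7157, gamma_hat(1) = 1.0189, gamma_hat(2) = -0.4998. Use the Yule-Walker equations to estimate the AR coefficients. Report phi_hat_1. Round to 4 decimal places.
\hat\phi_{1} = 0.5170

The Yule-Walker equations for an AR(p) process read, in matrix form,
  Gamma_p phi = r_p,   with   (Gamma_p)_{ij} = gamma(|i - j|),
                       (r_p)_i = gamma(i),   i,j = 1..p.
Substitute the sample gammas (Toeplitz matrix and right-hand side of size 2):
  Gamma_p = [[2.7157, 1.0189], [1.0189, 2.7157]]
  r_p     = [1.0189, -0.4998]
Written out:
  2.7157 phi_1 + 1.0189 phi_2 = 1.0189
  1.0189 phi_1 + 2.7157 phi_2 = -0.4998
Solve by Cramer's rule:
  det = gamma(0)^2 - gamma(1)^2 = (2.7157)^2 - (1.0189)^2 = 7.37502649 - 1.03815721 = 6.33686928
  phi_hat_1 = [gamma(1) gamma(0) - gamma(1) gamma(2)] / det = [(1.0189)(2.7157) - (1.0189)(-0.4998)] / 6.33686928 = 3.27627295 / 6.33686928 = 0.517
  phi_hat_2 = [gamma(0) gamma(2) - gamma(1)^2] / det = [(2.7157)(-0.4998) - (1.0189)^2] / 6.33686928 = -2.39546407 / 6.33686928 = -0.378
So phi_hat = [0.5170, -0.3780].
Therefore phi_hat_1 = 0.5170.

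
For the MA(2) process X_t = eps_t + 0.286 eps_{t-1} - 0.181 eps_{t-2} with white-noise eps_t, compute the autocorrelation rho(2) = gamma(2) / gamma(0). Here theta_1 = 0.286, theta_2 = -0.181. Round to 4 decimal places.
\rho(2) = -0.1624

For an MA(q) process with theta_0 = 1, the autocovariance is
  gamma(k) = sigma^2 * sum_{i=0..q-k} theta_i * theta_{i+k},
and rho(k) = gamma(k) / gamma(0). Sigma^2 cancels.
  numerator   = (1)*(-0.181) = -0.181.
  denominator = (1)^2 + (0.286)^2 + (-0.181)^2 = 1.114557.
  rho(2) = -0.181 / 1.114557 = -0.1624.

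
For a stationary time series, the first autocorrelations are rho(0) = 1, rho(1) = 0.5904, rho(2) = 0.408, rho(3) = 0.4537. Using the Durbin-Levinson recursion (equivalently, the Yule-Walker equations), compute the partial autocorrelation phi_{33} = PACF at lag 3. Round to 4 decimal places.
\phi_{33} = 0.2801

The PACF at lag k is phi_{kk}, the last component of the solution
to the Yule-Walker system G_k phi = r_k where
  (G_k)_{ij} = rho(|i - j|), (r_k)_i = rho(i), i,j = 1..k.
Equivalently, Durbin-Levinson gives phi_{kk} iteratively:
  phi_{11} = rho(1)
  phi_{kk} = [rho(k) - sum_{j=1..k-1} phi_{k-1,j} rho(k-j)]
            / [1 - sum_{j=1..k-1} phi_{k-1,j} rho(j)],
  phi_{k,j} = phi_{k-1,j} - phi_{kk} phi_{k-1,k-j},  j = 1..k-1.
Step k = 1:
  phi_11 = rho(1) = 0.5904.
Step k = 2:
  phi_22 = [rho(2) - phi_11 rho(1)] / [1 - phi_11 rho(1)] = [0.408 - (0.5904)(0.5904)] / [1 - (0.5904)(0.5904)]
         = 0.05942784 / 0.65142784 = 0.091227.
  Update: phi_21 = phi_11 - phi_22 phi_11 = 0.5904 - (0.091227)(0.5904) = 0.53654.
Step k = 3:
  phi_33 = [rho(3) - phi_21 rho(2) - phi_22 rho(1)] / [1 - phi_21 rho(1) - phi_22 rho(2)]
    numerator   = 0.4537 - (0.53654)(0.408) - (0.091227)(0.5904) = 0.18093141
    denominator = 1 - (0.53654)(0.5904) - (0.091227)(0.408) = 0.64600641
  phi_33 = 0.18093141 / 0.64600641 = 0.2801.
Therefore phi_{33} = 0.2801.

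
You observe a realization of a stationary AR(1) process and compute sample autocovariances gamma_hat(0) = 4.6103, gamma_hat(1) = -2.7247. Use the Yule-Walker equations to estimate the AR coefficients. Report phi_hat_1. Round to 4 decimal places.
\hat\phi_{1} = -0.5910

The Yule-Walker equations for an AR(p) process read, in matrix form,
  Gamma_p phi = r_p,   with   (Gamma_p)_{ij} = gamma(|i - j|),
                       (r_p)_i = gamma(i),   i,j = 1..p.
Substitute the sample gammas (Toeplitz matrix and right-hand side of size 1):
  Gamma_p = [[4.6103]]
  r_p     = [-2.7247]
With p = 1 this is the single equation gamma(0) phi_1 = gamma(1):
  phi_hat_1 = gamma(1) / gamma(0) = -2.7247 / 4.6103 = -0.5910.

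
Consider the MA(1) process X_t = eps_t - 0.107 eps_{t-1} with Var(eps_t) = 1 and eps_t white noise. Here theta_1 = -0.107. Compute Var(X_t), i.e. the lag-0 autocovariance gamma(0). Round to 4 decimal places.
\gamma(0) = 1.0114

For an MA(q) process X_t = eps_t + sum_i theta_i eps_{t-i} with
Var(eps_t) = sigma^2, the variance is
  gamma(0) = sigma^2 * (1 + sum_i theta_i^2).
  sum_i theta_i^2 = (-0.107)^2 = 0.011449.
  gamma(0) = 1 * (1 + 0.011449) = 1 * 1.011449 = 1.011449, which rounds to 1.0114.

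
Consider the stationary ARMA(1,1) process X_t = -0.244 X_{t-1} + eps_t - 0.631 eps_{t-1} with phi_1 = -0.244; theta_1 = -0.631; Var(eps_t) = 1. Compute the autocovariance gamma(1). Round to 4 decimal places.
\gamma(1) = -1.0736

Multiply the model equation by X_{t-k} and take expectations. With theta_0 = psi_0 = 1 and psi_j the MA(infinity) weights, this gives
  gamma(k) - sum_i phi_i gamma(k-i) = c_k,
  c_k = sigma^2 * sum_{j=k..q} theta_j psi_{j-k}   (c_k = 0 for k > q),
using gamma(-m) = gamma(m).
psi-weights needed (psi_j = theta_j + sum_i phi_i psi_{j-i}):
  psi_1 = theta_1 + phi_1 = -0.631 + (-0.244) = -0.875
Right-hand sides:
  c_0 = sigma^2 (1 + theta_1 psi_1) = 1 * (1 + (-0.631)(-0.875)) = 1 * 1.552125 = 1.552125
  c_1 = sigma^2 theta_1 = 1 * (-0.631) = -0.631
  c_2 = 0
Equations for k = 0 and k = 1 (AR order 1):
  gamma(0) = phi_1 gamma(1) + c_0
  gamma(1) = phi_1 gamma(0) + c_1
Substituting the second into the first: gamma(0) (1 - phi_1^2) = c_0 + phi_1 c_1, so
  gamma(0) = (c_0 + phi_1 c_1) / (1 - phi_1^2) = (1.552125 + (-0.244)(-0.631)) / (1 - (-0.244)^2) = 1.706089 / 0.940464 = 1.814093.
  gamma(1) = phi_1 gamma(0) + c_1 = (-0.244)(1.814093) + (-0.631) = -1.073639.
Therefore gamma(1) = -1.0736 (to 4 decimal places).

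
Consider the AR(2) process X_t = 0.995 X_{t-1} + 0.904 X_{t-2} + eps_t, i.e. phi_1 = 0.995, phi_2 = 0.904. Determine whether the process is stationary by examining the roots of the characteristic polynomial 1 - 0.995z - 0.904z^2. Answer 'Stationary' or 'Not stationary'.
\text{Not stationary}

The AR(p) characteristic polynomial is P(z) = 1 - 0.995z - 0.904z^2.
Stationarity requires all roots to lie outside the unit circle, i.e. |z| > 1 for every root.
Set 1 + (-0.995) z + (-0.904) z^2 = 0, i.e. a z^2 + b z + c = 0 with a = -0.904, b = -0.995, c = 1.
Discriminant D = b^2 - 4ac = (-0.995)^2 - 4*(-0.904)*1 = 0.990025 - (-3.616) = 4.606025.
D >= 0, so the roots are real: z = (-b +/- sqrt(D)) / (2a) = (0.995 +/- 2.146165) / (-1.808).
  z_1 = (0.995 + 2.146165) / (-1.808) = -1.7374,   |z_1| = 1.7374.
  z_2 = (0.995 - 2.146165) / (-1.808) = 0.6367,   |z_2| = 0.6367.
Moduli of all roots: 1.7374, 0.6367.
All moduli strictly greater than 1? No.
Verdict: Not stationary.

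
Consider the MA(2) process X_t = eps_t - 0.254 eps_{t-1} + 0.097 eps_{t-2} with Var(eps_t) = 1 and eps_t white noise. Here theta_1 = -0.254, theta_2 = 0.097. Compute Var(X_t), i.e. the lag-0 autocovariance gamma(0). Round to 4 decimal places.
\gamma(0) = 1.0739

For an MA(q) process X_t = eps_t + sum_i theta_i eps_{t-i} with
Var(eps_t) = sigma^2, the variance is
  gamma(0) = sigma^2 * (1 + sum_i theta_i^2).
  sum_i theta_i^2 = (-0.254)^2 + (0.097)^2 = 0.064516 + 0.009409 = 0.073925.
  gamma(0) = 1 * (1 + 0.073925) = 1 * 1.073925 = 1.073925, which rounds to 1.0739.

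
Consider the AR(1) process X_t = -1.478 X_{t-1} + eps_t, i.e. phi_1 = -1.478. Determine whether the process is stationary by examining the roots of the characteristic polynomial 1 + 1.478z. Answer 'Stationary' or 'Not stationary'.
\text{Not stationary}

The AR(p) characteristic polynomial is P(z) = 1 + 1.478z.
Stationarity requires all roots to lie outside the unit circle, i.e. |z| > 1 for every root.
This is linear in z: 1 + (1.478) z = 0  =>  z = -1/(1.478) = -0.67659,  |z| = 0.67659.
Moduli of all roots: 0.6766.
All moduli strictly greater than 1? No.
Verdict: Not stationary.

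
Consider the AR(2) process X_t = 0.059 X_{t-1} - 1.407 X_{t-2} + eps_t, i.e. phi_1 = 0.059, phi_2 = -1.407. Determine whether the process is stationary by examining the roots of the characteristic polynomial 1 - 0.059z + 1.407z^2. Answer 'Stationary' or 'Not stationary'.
\text{Not stationary}

The AR(p) characteristic polynomial is P(z) = 1 - 0.059z + 1.407z^2.
Stationarity requires all roots to lie outside the unit circle, i.e. |z| > 1 for every root.
Set 1 + (-0.059) z + (1.407) z^2 = 0, i.e. a z^2 + b z + c = 0 with a = 1.407, b = -0.059, c = 1.
Discriminant D = b^2 - 4ac = (-0.059)^2 - 4*(1.407)*1 = 0.003481 - (5.628) = -5.624519.
D < 0, so the roots are the complex-conjugate pair z = (-b +/- i sqrt(-D)) / (2a) = 0.021 +/- 0.8428i.
For a conjugate pair |z|^2 = z * conj(z) = (product of roots) = c/a = 1/(1.407) = 0.710732, so |z| = sqrt(0.710732) = 0.843 for both roots.
Moduli of all roots: 0.8430, 0.8430.
All moduli strictly greater than 1? No.
Verdict: Not stationary.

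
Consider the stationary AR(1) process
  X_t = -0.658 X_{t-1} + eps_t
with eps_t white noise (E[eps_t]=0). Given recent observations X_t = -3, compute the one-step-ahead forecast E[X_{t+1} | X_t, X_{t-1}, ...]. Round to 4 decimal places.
E[X_{t+1} \mid \mathcal F_t] = 1.9740

For an AR(p) model X_t = c + sum_i phi_i X_{t-i} + eps_t, the
one-step-ahead conditional mean is
  E[X_{t+1} | X_t, ...] = c + sum_i phi_i X_{t+1-i}.
Substitute known values:
  E[X_{t+1} | ...] = (-0.658) * (-3)
                   = 1.9740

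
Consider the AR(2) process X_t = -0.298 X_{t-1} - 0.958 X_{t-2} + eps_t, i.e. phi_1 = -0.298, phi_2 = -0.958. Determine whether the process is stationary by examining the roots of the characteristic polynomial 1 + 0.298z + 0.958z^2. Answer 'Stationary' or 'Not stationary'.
\text{Stationary}

The AR(p) characteristic polynomial is P(z) = 1 + 0.298z + 0.958z^2.
Stationarity requires all roots to lie outside the unit circle, i.e. |z| > 1 for every root.
Set 1 + (0.298) z + (0.958) z^2 = 0, i.e. a z^2 + b z + c = 0 with a = 0.958, b = 0.298, c = 1.
Discriminant D = b^2 - 4ac = (0.298)^2 - 4*(0.958)*1 = 0.088804 - (3.832) = -3.743196.
D < 0, so the roots are the complex-conjugate pair z = (-b +/- i sqrt(-D)) / (2a) = -0.1555 +/- 1.0098i.
For a conjugate pair |z|^2 = z * conj(z) = (product of roots) = c/a = 1/(0.958) = 1.043841, so |z| = sqrt(1.043841) = 1.0217 for both roots.
Moduli of all roots: 1.0217, 1.0217.
All moduli strictly greater than 1? Yes.
Verdict: Stationary.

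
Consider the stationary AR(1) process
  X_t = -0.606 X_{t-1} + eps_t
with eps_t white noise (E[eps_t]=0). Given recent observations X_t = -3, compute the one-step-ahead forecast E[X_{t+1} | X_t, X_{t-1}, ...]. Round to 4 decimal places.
E[X_{t+1} \mid \mathcal F_t] = 1.8180

For an AR(p) model X_t = c + sum_i phi_i X_{t-i} + eps_t, the
one-step-ahead conditional mean is
  E[X_{t+1} | X_t, ...] = c + sum_i phi_i X_{t+1-i}.
Substitute known values:
  E[X_{t+1} | ...] = (-0.606) * (-3)
                   = 1.8180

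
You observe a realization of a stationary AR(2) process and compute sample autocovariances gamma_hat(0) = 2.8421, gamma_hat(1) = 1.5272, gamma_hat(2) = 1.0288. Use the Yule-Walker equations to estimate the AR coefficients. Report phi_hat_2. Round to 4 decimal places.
\hat\phi_{2} = 0.1030

The Yule-Walker equations for an AR(p) process read, in matrix form,
  Gamma_p phi = r_p,   with   (Gamma_p)_{ij} = gamma(|i - j|),
                       (r_p)_i = gamma(i),   i,j = 1..p.
Substitute the sample gammas (Toeplitz matrix and right-hand side of size 2):
  Gamma_p = [[2.8421, 1.5272], [1.5272, 2.8421]]
  r_p     = [1.5272, 1.0288]
Written out:
  2.8421 phi_1 + 1.5272 phi_2 = 1.5272
  1.5272 phi_1 + 2.8421 phi_2 = 1.0288
Solve by Cramer's rule:
  det = gamma(0)^2 - gamma(1)^2 = (2.8421)^2 - (1.5272)^2 = 8.07753241 - 2.33233984 = 5.74519257
  phi_hat_1 = [gamma(1) gamma(0) - gamma(1) gamma(2)] / det = [(1.5272)(2.8421) - (1.5272)(1.0288)] / 5.74519257 = 2.76927176 / 5.74519257 = 0.482
  phi_hat_2 = [gamma(0) gamma(2) - gamma(1)^2] / det = [(2.8421)(1.0288) - (1.5272)^2] / 5.74519257 = 0.59161264 / 5.74519257 = 0.103
So phi_hat = [0.4820, 0.1030].
Therefore phi_hat_2 = 0.1030.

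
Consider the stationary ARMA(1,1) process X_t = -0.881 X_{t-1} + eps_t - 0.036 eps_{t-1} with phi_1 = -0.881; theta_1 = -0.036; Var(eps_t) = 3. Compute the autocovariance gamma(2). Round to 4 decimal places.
\gamma(2) = 11.1710

Multiply the model equation by X_{t-k} and take expectations. With theta_0 = psi_0 = 1 and psi_j the MA(infinity) weights, this gives
  gamma(k) - sum_i phi_i gamma(k-i) = c_k,
  c_k = sigma^2 * sum_{j=k..q} theta_j psi_{j-k}   (c_k = 0 for k > q),
using gamma(-m) = gamma(m).
psi-weights needed (psi_j = theta_j + sum_i phi_i psi_{j-i}):
  psi_1 = theta_1 + phi_1 = -0.036 + (-0.881) = -0.917
Right-hand sides:
  c_0 = sigma^2 (1 + theta_1 psi_1) = 3 * (1 + (-0.036)(-0.917)) = 3 * 1.033012 = 3.099036
  c_1 = sigma^2 theta_1 = 3 * (-0.036) = -0.108
  c_2 = 0
Equations for k = 0 and k = 1 (AR order 1):
  gamma(0) = phi_1 gamma(1) + c_0
  gamma(1) = phi_1 gamma(0) + c_1
Substituting the second into the first: gamma(0) (1 - phi_1^2) = c_0 + phi_1 c_1, so
  gamma(0) = (c_0 + phi_1 c_1) / (1 - phi_1^2) = (3.099036 + (-0.881)(-0.108)) / (1 - (-0.881)^2) = 3.194184 / 0.223839 = 14.270007.
  gamma(1) = phi_1 gamma(0) + c_1 = (-0.881)(14.270007) + (-0.108) = -12.679876.
For k = 2 (> q): gamma(2) = phi_1 gamma(1) = (-0.881)(-12.679876) = 11.170971.
Therefore gamma(2) = 11.1710 (to 4 decimal places).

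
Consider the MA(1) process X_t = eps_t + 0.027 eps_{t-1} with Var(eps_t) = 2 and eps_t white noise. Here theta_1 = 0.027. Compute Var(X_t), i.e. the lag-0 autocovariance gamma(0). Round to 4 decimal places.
\gamma(0) = 2.0015

For an MA(q) process X_t = eps_t + sum_i theta_i eps_{t-i} with
Var(eps_t) = sigma^2, the variance is
  gamma(0) = sigma^2 * (1 + sum_i theta_i^2).
  sum_i theta_i^2 = (0.027)^2 = 0.000729.
  gamma(0) = 2 * (1 + 0.000729) = 2 * 1.000729 = 2.001458, which rounds to 2.0015.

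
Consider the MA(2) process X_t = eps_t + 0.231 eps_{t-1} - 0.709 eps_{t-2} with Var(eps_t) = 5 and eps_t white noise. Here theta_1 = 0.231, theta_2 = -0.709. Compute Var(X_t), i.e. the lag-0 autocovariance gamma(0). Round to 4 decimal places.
\gamma(0) = 7.7802

For an MA(q) process X_t = eps_t + sum_i theta_i eps_{t-i} with
Var(eps_t) = sigma^2, the variance is
  gamma(0) = sigma^2 * (1 + sum_i theta_i^2).
  sum_i theta_i^2 = (0.231)^2 + (-0.709)^2 = 0.053361 + 0.502681 = 0.556042.
  gamma(0) = 5 * (1 + 0.556042) = 5 * 1.556042 = 7.78021, which rounds to 7.7802.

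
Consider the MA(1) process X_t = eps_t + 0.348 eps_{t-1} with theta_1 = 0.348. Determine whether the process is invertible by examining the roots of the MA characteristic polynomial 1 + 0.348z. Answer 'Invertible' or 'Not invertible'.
\text{Invertible}

The MA(q) characteristic polynomial is P(z) = 1 + 0.348z.
Invertibility requires all roots to lie outside the unit circle, i.e. |z| > 1 for every root.
This is linear in z: 1 + (0.348) z = 0  =>  z = -1/(0.348) = -2.873563,  |z| = 2.873563.
Moduli of all roots: 2.8736.
All moduli strictly greater than 1? Yes.
Verdict: Invertible.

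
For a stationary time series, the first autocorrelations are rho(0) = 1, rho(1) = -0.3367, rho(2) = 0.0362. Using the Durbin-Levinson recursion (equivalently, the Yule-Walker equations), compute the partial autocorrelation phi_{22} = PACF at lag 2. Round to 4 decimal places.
\phi_{22} = -0.0870

The PACF at lag k is phi_{kk}, the last component of the solution
to the Yule-Walker system G_k phi = r_k where
  (G_k)_{ij} = rho(|i - j|), (r_k)_i = rho(i), i,j = 1..k.
Equivalently, Durbin-Levinson gives phi_{kk} iteratively:
  phi_{11} = rho(1)
  phi_{kk} = [rho(k) - sum_{j=1..k-1} phi_{k-1,j} rho(k-j)]
            / [1 - sum_{j=1..k-1} phi_{k-1,j} rho(j)],
  phi_{k,j} = phi_{k-1,j} - phi_{kk} phi_{k-1,k-j},  j = 1..k-1.
Step k = 1:
  phi_11 = rho(1) = -0.3367.
Step k = 2:
  phi_22 = [rho(2) - phi_11 rho(1)] / [1 - phi_11 rho(1)] = [0.0362 - (-0.3367)(-0.3367)] / [1 - (-0.3367)(-0.3367)]
         = -0.07716689 / 0.88663311 = -0.087.
Therefore phi_{22} = -0.0870.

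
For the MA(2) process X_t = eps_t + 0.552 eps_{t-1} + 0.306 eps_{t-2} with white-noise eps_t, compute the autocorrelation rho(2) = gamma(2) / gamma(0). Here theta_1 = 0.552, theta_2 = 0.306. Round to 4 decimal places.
\rho(2) = 0.2188

For an MA(q) process with theta_0 = 1, the autocovariance is
  gamma(k) = sigma^2 * sum_{i=0..q-k} theta_i * theta_{i+k},
and rho(k) = gamma(k) / gamma(0). Sigma^2 cancels.
  numerator   = (1)*(0.306) = 0.306.
  denominator = (1)^2 + (0.552)^2 + (0.306)^2 = 1.39834.
  rho(2) = 0.306 / 1.39834 = 0.2188.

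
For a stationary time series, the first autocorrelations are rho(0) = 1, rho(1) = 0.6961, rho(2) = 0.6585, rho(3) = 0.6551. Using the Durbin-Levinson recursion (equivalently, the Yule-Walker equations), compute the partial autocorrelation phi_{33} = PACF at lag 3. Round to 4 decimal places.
\phi_{33} = 0.2551

The PACF at lag k is phi_{kk}, the last component of the solution
to the Yule-Walker system G_k phi = r_k where
  (G_k)_{ij} = rho(|i - j|), (r_k)_i = rho(i), i,j = 1..k.
Equivalently, Durbin-Levinson gives phi_{kk} iteratively:
  phi_{11} = rho(1)
  phi_{kk} = [rho(k) - sum_{j=1..k-1} phi_{k-1,j} rho(k-j)]
            / [1 - sum_{j=1..k-1} phi_{k-1,j} rho(j)],
  phi_{k,j} = phi_{k-1,j} - phi_{kk} phi_{k-1,k-j},  j = 1..k-1.
Step k = 1:
  phi_11 = rho(1) = 0.6961.
Step k = 2:
  phi_22 = [rho(2) - phi_11 rho(1)] / [1 - phi_11 rho(1)] = [0.6585 - (0.6961)(0.6961)] / [1 - (0.6961)(0.6961)]
         = 0.17394479 / 0.51544479 = 0.337465.
  Update: phi_21 = phi_11 - phi_22 phi_11 = 0.6961 - (0.337465)(0.6961) = 0.46119.
Step k = 3:
  phi_33 = [rho(3) - phi_21 rho(2) - phi_22 rho(1)] / [1 - phi_21 rho(1) - phi_22 rho(2)]
    numerator   = 0.6551 - (0.46119)(0.6585) - (0.337465)(0.6961) = 0.1164965
    denominator = 1 - (0.46119)(0.6961) - (0.337465)(0.6585) = 0.45674444
  phi_33 = 0.1164965 / 0.45674444 = 0.2551.
Therefore phi_{33} = 0.2551.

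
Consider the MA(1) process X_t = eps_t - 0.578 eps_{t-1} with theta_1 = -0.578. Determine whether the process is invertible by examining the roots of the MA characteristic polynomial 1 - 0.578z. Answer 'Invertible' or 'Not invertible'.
\text{Invertible}

The MA(q) characteristic polynomial is P(z) = 1 - 0.578z.
Invertibility requires all roots to lie outside the unit circle, i.e. |z| > 1 for every root.
This is linear in z: 1 + (-0.578) z = 0  =>  z = -1/(-0.578) = 1.730104,  |z| = 1.730104.
Moduli of all roots: 1.7301.
All moduli strictly greater than 1? Yes.
Verdict: Invertible.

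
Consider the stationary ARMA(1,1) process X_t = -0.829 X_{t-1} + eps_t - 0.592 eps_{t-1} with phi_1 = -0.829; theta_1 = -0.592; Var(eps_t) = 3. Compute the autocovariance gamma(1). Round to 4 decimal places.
\gamma(1) = -20.3196

Multiply the model equation by X_{t-k} and take expectations. With theta_0 = psi_0 = 1 and psi_j the MA(infinity) weights, this gives
  gamma(k) - sum_i phi_i gamma(k-i) = c_k,
  c_k = sigma^2 * sum_{j=k..q} theta_j psi_{j-k}   (c_k = 0 for k > q),
using gamma(-m) = gamma(m).
psi-weights needed (psi_j = theta_j + sum_i phi_i psi_{j-i}):
  psi_1 = theta_1 + phi_1 = -0.592 + (-0.829) = -1.421
Right-hand sides:
  c_0 = sigma^2 (1 + theta_1 psi_1) = 3 * (1 + (-0.592)(-1.421)) = 3 * 1.841232 = 5.523696
  c_1 = sigma^2 theta_1 = 3 * (-0.592) = -1.776
  c_2 = 0
Equations for k = 0 and k = 1 (AR order 1):
  gamma(0) = phi_1 gamma(1) + c_0
  gamma(1) = phi_1 gamma(0) + c_1
Substituting the second into the first: gamma(0) (1 - phi_1^2) = c_0 + phi_1 c_1, so
  gamma(0) = (c_0 + phi_1 c_1) / (1 - phi_1^2) = (5.523696 + (-0.829)(-1.776)) / (1 - (-0.829)^2) = 6.996 / 0.312759 = 22.368661.
  gamma(1) = phi_1 gamma(0) + c_1 = (-0.829)(22.368661) + (-1.776) = -20.31962.
Therefore gamma(1) = -20.3196 (to 4 decimal places).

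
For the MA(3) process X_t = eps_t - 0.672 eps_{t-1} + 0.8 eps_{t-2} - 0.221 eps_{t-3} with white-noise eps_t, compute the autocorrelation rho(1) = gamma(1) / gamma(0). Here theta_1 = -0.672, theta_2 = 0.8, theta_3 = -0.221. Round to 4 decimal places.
\rho(1) = -0.6477

For an MA(q) process with theta_0 = 1, the autocovariance is
  gamma(k) = sigma^2 * sum_{i=0..q-k} theta_i * theta_{i+k},
and rho(k) = gamma(k) / gamma(0). Sigma^2 cancels.
  numerator   = (1)*(-0.672) + (-0.672)*(0.8) + (0.8)*(-0.221) = -1.3864.
  denominator = (1)^2 + (-0.672)^2 + (0.8)^2 + (-0.221)^2 = 2.140425.
  rho(1) = -1.3864 / 2.140425 = -0.6477.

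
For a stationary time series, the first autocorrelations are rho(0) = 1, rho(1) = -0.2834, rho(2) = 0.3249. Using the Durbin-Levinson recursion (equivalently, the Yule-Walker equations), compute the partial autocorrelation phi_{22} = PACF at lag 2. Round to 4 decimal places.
\phi_{22} = 0.2659

The PACF at lag k is phi_{kk}, the last component of the solution
to the Yule-Walker system G_k phi = r_k where
  (G_k)_{ij} = rho(|i - j|), (r_k)_i = rho(i), i,j = 1..k.
Equivalently, Durbin-Levinson gives phi_{kk} iteratively:
  phi_{11} = rho(1)
  phi_{kk} = [rho(k) - sum_{j=1..k-1} phi_{k-1,j} rho(k-j)]
            / [1 - sum_{j=1..k-1} phi_{k-1,j} rho(j)],
  phi_{k,j} = phi_{k-1,j} - phi_{kk} phi_{k-1,k-j},  j = 1..k-1.
Step k = 1:
  phi_11 = rho(1) = -0.2834.
Step k = 2:
  phi_22 = [rho(2) - phi_11 rho(1)] / [1 - phi_11 rho(1)] = [0.3249 - (-0.2834)(-0.2834)] / [1 - (-0.2834)(-0.2834)]
         = 0.24458444 / 0.91968444 = 0.2659.
Therefore phi_{22} = 0.2659.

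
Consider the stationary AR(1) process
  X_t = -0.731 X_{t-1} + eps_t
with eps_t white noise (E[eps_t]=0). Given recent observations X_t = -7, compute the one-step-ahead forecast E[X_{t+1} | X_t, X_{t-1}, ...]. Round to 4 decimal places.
E[X_{t+1} \mid \mathcal F_t] = 5.1170

For an AR(p) model X_t = c + sum_i phi_i X_{t-i} + eps_t, the
one-step-ahead conditional mean is
  E[X_{t+1} | X_t, ...] = c + sum_i phi_i X_{t+1-i}.
Substitute known values:
  E[X_{t+1} | ...] = (-0.731) * (-7)
                   = 5.1170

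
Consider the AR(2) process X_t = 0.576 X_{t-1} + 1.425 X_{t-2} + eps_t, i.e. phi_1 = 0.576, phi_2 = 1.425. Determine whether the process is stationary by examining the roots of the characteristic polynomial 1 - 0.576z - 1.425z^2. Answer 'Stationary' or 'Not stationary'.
\text{Not stationary}

The AR(p) characteristic polynomial is P(z) = 1 - 0.576z - 1.425z^2.
Stationarity requires all roots to lie outside the unit circle, i.e. |z| > 1 for every root.
Set 1 + (-0.576) z + (-1.425) z^2 = 0, i.e. a z^2 + b z + c = 0 with a = -1.425, b = -0.576, c = 1.
Discriminant D = b^2 - 4ac = (-0.576)^2 - 4*(-1.425)*1 = 0.331776 - (-5.7) = 6.031776.
D >= 0, so the roots are real: z = (-b +/- sqrt(D)) / (2a) = (0.576 +/- 2.455967) / (-2.85).
  z_1 = (0.576 + 2.455967) / (-2.85) = -1.0638,   |z_1| = 1.0638.
  z_2 = (0.576 - 2.455967) / (-2.85) = 0.6596,   |z_2| = 0.6596.
Moduli of all roots: 1.0638, 0.6596.
All moduli strictly greater than 1? No.
Verdict: Not stationary.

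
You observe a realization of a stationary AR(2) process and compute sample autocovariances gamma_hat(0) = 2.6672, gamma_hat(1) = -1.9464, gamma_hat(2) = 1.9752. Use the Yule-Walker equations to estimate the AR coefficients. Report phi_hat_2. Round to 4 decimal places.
\hat\phi_{2} = 0.4450

The Yule-Walker equations for an AR(p) process read, in matrix form,
  Gamma_p phi = r_p,   with   (Gamma_p)_{ij} = gamma(|i - j|),
                       (r_p)_i = gamma(i),   i,j = 1..p.
Substitute the sample gammas (Toeplitz matrix and right-hand side of size 2):
  Gamma_p = [[2.6672, -1.9464], [-1.9464, 2.6672]]
  r_p     = [-1.9464, 1.9752]
Written out:
  2.6672 phi_1 - 1.9464 phi_2 = -1.9464
  -1.9464 phi_1 + 2.6672 phi_2 = 1.9752
Solve by Cramer's rule:
  det = gamma(0)^2 - gamma(1)^2 = (2.6672)^2 - (-1.9464)^2 = 7.11395584 - 3.78847296 = 3.32548288
  phi_hat_1 = [gamma(1) gamma(0) - gamma(1) gamma(2)] / det = [(-1.9464)(2.6672) - (-1.9464)(1.9752)] / 3.32548288 = -1.3469088 / 3.32548288 = -0.405
  phi_hat_2 = [gamma(0) gamma(2) - gamma(1)^2] / det = [(2.6672)(1.9752) - (-1.9464)^2] / 3.32548288 = 1.47978048 / 3.32548288 = 0.445
So phi_hat = [-0.4050, 0.4450].
Therefore phi_hat_2 = 0.4450.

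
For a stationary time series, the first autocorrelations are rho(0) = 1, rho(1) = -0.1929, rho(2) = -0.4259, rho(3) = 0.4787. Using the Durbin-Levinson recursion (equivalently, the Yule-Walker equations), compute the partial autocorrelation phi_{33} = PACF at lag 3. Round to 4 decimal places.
\phi_{33} = 0.3571

The PACF at lag k is phi_{kk}, the last component of the solution
to the Yule-Walker system G_k phi = r_k where
  (G_k)_{ij} = rho(|i - j|), (r_k)_i = rho(i), i,j = 1..k.
Equivalently, Durbin-Levinson gives phi_{kk} iteratively:
  phi_{11} = rho(1)
  phi_{kk} = [rho(k) - sum_{j=1..k-1} phi_{k-1,j} rho(k-j)]
            / [1 - sum_{j=1..k-1} phi_{k-1,j} rho(j)],
  phi_{k,j} = phi_{k-1,j} - phi_{kk} phi_{k-1,k-j},  j = 1..k-1.
Step k = 1:
  phi_11 = rho(1) = -0.1929.
Step k = 2:
  phi_22 = [rho(2) - phi_11 rho(1)] / [1 - phi_11 rho(1)] = [-0.4259 - (-0.1929)(-0.1929)] / [1 - (-0.1929)(-0.1929)]
         = -0.46311041 / 0.96278959 = -0.481009.
  Update: phi_21 = phi_11 - phi_22 phi_11 = -0.1929 - (-0.481009)(-0.1929) = -0.285687.
Step k = 3:
  phi_33 = [rho(3) - phi_21 rho(2) - phi_22 rho(1)] / [1 - phi_21 rho(1) - phi_22 rho(2)]
    numerator   = 0.4787 - (-0.285687)(-0.4259) - (-0.481009)(-0.1929) = 0.26423944
    denominator = 1 - (-0.285687)(-0.1929) - (-0.481009)(-0.4259) = 0.74002934
  phi_33 = 0.26423944 / 0.74002934 = 0.3571.
Therefore phi_{33} = 0.3571.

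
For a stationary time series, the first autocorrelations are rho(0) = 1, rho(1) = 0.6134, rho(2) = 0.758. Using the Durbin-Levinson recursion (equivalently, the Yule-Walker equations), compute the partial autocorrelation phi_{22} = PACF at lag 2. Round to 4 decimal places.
\phi_{22} = 0.6120

The PACF at lag k is phi_{kk}, the last component of the solution
to the Yule-Walker system G_k phi = r_k where
  (G_k)_{ij} = rho(|i - j|), (r_k)_i = rho(i), i,j = 1..k.
Equivalently, Durbin-Levinson gives phi_{kk} iteratively:
  phi_{11} = rho(1)
  phi_{kk} = [rho(k) - sum_{j=1..k-1} phi_{k-1,j} rho(k-j)]
            / [1 - sum_{j=1..k-1} phi_{k-1,j} rho(j)],
  phi_{k,j} = phi_{k-1,j} - phi_{kk} phi_{k-1,k-j},  j = 1..k-1.
Step k = 1:
  phi_11 = rho(1) = 0.6134.
Step k = 2:
  phi_22 = [rho(2) - phi_11 rho(1)] / [1 - phi_11 rho(1)] = [0.758 - (0.6134)(0.6134)] / [1 - (0.6134)(0.6134)]
         = 0.38174044 / 0.62374044 = 0.612.
Therefore phi_{22} = 0.6120.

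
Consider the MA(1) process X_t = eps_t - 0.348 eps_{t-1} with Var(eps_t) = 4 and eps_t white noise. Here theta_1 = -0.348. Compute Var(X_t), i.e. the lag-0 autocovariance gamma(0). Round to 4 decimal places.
\gamma(0) = 4.4844

For an MA(q) process X_t = eps_t + sum_i theta_i eps_{t-i} with
Var(eps_t) = sigma^2, the variance is
  gamma(0) = sigma^2 * (1 + sum_i theta_i^2).
  sum_i theta_i^2 = (-0.348)^2 = 0.121104.
  gamma(0) = 4 * (1 + 0.121104) = 4 * 1.121104 = 4.484416, which rounds to 4.4844.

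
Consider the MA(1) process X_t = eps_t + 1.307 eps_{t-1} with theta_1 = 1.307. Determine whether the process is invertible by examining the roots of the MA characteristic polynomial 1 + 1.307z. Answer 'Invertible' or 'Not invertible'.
\text{Not invertible}

The MA(q) characteristic polynomial is P(z) = 1 + 1.307z.
Invertibility requires all roots to lie outside the unit circle, i.e. |z| > 1 for every root.
This is linear in z: 1 + (1.307) z = 0  =>  z = -1/(1.307) = -0.765111,  |z| = 0.765111.
Moduli of all roots: 0.7651.
All moduli strictly greater than 1? No.
Verdict: Not invertible.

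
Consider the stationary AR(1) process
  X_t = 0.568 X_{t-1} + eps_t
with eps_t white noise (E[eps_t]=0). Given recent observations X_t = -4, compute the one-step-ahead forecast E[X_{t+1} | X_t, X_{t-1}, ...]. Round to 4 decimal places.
E[X_{t+1} \mid \mathcal F_t] = -2.2720

For an AR(p) model X_t = c + sum_i phi_i X_{t-i} + eps_t, the
one-step-ahead conditional mean is
  E[X_{t+1} | X_t, ...] = c + sum_i phi_i X_{t+1-i}.
Substitute known values:
  E[X_{t+1} | ...] = (0.568) * (-4)
                   = -2.2720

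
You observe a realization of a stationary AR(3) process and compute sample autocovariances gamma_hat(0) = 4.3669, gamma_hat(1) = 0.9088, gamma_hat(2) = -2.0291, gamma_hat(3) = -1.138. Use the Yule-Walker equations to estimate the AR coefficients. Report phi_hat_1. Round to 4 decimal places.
\hat\phi_{1} = 0.3170

The Yule-Walker equations for an AR(p) process read, in matrix form,
  Gamma_p phi = r_p,   with   (Gamma_p)_{ij} = gamma(|i - j|),
                       (r_p)_i = gamma(i),   i,j = 1..p.
Substitute the sample gammas (Toeplitz matrix and right-hand side of size 3):
  Gamma_p = [[4.3669, 0.9088, -2.0291], [0.9088, 4.3669, 0.9088], [-2.0291, 0.9088, 4.3669]]
  r_p     = [0.9088, -2.0291, -1.138]
Written out (R1..R3):
  (R1) 4.3669 phi_1 + 0.9088 phi_2 - 2.0291 phi_3 = 0.9088
  (R2) 0.9088 phi_1 + 4.3669 phi_2 + 0.9088 phi_3 = -2.0291
  (R3) -2.0291 phi_1 + 0.9088 phi_2 + 4.3669 phi_3 = -1.138
Gaussian elimination:
  R2 <- R2 - (0.9088/4.3669) R1 = R2 - (0.208111) R1:  4.177769 phi_2 + 1.331078 phi_3 = -2.218231
  R3 <- R3 - (-2.0291/4.3669) R1 = R3 - (-0.464655) R1:  1.331078 phi_2 + 3.424069 phi_3 = -0.715722
  R3 <- R3 - (1.331078/4.177769) R2 = R3 - (0.31861) R2:  2.999975 phi_3 = -0.008972
Back-substitution:
  phi_hat_3 = -0.008972 / 2.999975 = -0.002991
  phi_hat_2 = (-2.218231 - (1.331078)(-0.002991)) / 4.177769 = -0.530008
  phi_hat_1 = (0.9088 - (0.9088)(-0.530008) - (-2.0291)(-0.002991)) / 4.3669 = 0.317022
So phi_hat = [0.3170, -0.5300, -0.0030].
Therefore phi_hat_1 = 0.3170.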